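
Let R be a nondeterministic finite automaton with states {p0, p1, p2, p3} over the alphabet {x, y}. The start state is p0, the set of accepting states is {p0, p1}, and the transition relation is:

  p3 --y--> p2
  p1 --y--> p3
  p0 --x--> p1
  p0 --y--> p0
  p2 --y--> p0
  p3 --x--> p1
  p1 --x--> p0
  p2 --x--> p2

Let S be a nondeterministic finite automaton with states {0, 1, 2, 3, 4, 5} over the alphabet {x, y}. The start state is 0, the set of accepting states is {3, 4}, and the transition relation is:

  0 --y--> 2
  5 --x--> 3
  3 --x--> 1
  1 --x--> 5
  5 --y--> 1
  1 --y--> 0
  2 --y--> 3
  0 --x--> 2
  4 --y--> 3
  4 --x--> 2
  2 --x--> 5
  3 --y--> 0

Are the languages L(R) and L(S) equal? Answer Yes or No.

The empty string ε is accepted by R but rejected by S.
So L(R) ≠ L(S).

No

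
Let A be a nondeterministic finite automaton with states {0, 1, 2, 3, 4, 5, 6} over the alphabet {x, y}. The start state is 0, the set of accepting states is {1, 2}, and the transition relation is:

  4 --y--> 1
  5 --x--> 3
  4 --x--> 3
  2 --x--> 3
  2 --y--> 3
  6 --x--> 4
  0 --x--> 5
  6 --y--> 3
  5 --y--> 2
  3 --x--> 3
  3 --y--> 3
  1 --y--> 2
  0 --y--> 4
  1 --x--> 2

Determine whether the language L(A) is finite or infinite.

finite

The useful states (reachable from 0 and able to reach an accepting state) are {0, 1, 2, 4, 5}.
Restricted to these states the transition graph has no cycle, so every accepting path has bounded length and L is finite.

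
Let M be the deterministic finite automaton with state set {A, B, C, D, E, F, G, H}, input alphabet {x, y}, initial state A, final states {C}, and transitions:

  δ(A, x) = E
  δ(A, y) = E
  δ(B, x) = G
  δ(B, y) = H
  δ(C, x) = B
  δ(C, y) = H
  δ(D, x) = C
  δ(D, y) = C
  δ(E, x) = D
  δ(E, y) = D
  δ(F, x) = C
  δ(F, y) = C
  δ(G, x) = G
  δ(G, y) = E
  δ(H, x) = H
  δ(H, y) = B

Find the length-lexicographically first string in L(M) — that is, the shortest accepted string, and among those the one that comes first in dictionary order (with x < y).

A breadth-first search from A reaches an accepting state first via the path A → E → D → C on input xxx.
No string of length < 3 is accepted (BFS exhausts all shorter strings without reaching an accepting state), and xxx is the lexicographically least accepting string of length 3.

xxx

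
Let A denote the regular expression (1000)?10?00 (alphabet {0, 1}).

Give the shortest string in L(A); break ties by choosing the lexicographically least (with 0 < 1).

100

By inspection of the expression, no string of length less than 3 matches, and 100 is the lexicographically first match of length 3.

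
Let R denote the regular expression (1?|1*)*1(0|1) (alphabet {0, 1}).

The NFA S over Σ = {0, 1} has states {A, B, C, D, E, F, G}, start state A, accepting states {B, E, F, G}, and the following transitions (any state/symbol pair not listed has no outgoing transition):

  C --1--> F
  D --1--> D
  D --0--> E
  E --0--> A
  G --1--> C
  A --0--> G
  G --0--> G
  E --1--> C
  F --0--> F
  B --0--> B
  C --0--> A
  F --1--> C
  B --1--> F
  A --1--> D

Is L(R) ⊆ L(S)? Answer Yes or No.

No

The string 11 is in L(R) but not in L(S).
So L(R) ⊄ L(S).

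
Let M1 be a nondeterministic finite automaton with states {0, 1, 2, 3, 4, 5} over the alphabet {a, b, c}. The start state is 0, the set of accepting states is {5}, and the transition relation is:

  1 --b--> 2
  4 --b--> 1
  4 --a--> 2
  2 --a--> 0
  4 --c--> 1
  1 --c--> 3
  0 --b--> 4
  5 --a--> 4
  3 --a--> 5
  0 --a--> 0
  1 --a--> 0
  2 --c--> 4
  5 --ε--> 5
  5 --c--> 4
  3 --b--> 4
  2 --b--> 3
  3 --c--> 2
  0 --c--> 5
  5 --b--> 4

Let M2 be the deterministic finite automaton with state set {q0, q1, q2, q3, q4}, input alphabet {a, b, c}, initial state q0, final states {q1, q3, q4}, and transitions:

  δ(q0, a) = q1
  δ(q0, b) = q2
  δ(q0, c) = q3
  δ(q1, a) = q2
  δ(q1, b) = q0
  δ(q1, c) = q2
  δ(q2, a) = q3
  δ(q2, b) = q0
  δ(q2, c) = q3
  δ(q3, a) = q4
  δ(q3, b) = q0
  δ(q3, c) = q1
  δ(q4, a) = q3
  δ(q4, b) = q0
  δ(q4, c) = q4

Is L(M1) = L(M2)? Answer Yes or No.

No

The string ac is accepted by M1 but rejected by M2.
So L(M1) ≠ L(M2).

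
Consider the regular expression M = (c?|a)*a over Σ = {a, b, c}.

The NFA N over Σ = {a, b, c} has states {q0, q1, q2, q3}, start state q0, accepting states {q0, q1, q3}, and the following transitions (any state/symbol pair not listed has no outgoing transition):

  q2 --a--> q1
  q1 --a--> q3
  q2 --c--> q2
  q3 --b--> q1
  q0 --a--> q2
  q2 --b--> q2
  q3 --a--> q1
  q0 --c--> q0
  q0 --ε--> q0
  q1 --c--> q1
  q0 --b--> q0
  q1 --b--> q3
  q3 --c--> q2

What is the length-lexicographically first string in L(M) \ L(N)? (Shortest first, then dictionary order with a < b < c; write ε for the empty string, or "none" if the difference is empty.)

The string a is accepted by M but not by N.
No shorter string lies in the difference, and a is the lexicographically first length-1 string in L(M) \ L(N).

a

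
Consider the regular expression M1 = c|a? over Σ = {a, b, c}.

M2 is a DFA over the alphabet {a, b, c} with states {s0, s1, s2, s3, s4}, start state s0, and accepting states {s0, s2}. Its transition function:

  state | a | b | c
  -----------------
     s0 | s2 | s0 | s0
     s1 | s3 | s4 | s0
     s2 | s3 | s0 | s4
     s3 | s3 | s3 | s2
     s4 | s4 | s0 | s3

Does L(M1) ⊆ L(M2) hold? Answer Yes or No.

Converting the expression M1 to a DFA (subset construction, then merging equivalent states) gives the minimal DFA with states {r0, r1, r2}, start state r0, accepting states {r0, r1} and transitions r0: a→r1, b→r2, c→r1; r1: a→r2, b→r2, c→r2; r2: a→r2, b→r2, c→r2.
Exploring the product automaton M1 × M2 from the start pair (r0, s0), following both machines on each input symbol, reaches 7 state pairs: (r0, s0), (r1, s2), (r2, s0), (r1, s0), (r2, s3), (r2, s4), (r2, s2).
M1 accepts in {r0, r1} and M2 accepts in {s0, s2}. The reachable pairs whose M1-component is accepting are (r0, s0), (r1, s2), (r1, s0); in each of them the M2-component is accepting too, so the product for L(M1) \ L(M2) (M1-component accepting, M2-component rejecting) has no reachable accepting pair and the difference is empty.
Hence every string in L(M1) is also in L(M2).

Yes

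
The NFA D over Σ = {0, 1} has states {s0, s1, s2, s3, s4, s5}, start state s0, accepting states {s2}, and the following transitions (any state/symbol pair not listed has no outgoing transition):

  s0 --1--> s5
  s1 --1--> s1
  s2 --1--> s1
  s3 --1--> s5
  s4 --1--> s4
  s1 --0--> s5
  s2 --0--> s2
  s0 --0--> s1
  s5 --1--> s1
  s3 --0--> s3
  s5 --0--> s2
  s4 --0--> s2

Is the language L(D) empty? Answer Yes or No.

No

The string 10 is accepted: the run s0 → s5 → s2 ends in the accepting state s2.
Since at least one string is accepted, L(D) is not empty.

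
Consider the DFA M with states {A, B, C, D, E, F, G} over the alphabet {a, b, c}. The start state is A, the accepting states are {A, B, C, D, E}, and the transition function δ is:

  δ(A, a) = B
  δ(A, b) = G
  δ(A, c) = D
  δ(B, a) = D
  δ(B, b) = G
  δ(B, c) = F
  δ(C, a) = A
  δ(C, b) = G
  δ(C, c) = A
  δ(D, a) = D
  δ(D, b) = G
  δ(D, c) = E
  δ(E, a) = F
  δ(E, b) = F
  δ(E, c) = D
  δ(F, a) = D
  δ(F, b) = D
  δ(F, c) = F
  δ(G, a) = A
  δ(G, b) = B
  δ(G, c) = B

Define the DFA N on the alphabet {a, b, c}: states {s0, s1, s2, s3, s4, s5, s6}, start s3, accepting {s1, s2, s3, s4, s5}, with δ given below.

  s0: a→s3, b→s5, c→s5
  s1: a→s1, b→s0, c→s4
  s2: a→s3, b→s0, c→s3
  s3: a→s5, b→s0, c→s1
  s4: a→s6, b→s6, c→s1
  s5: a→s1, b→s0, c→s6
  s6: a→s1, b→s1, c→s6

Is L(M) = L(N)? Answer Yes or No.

Yes

Exploring the product automaton M × N from the start pair (A, s3), following both machines on each input symbol, reaches 6 state pairs: (A, s3), (B, s5), (G, s0), (D, s1), (F, s6), (E, s4).
M accepts in {A, B, C, D, E} and N accepts in {s1, s2, s3, s4, s5}. In every reachable pair the two components are either both accepting — (A, s3), (B, s5), (D, s1), (E, s4) — or both non-accepting, so no string is accepted by exactly one of the machines: L(M) \ L(N) and L(N) \ L(M) are both empty.
Hence every string is accepted by M iff it is accepted by N, and the two languages coincide.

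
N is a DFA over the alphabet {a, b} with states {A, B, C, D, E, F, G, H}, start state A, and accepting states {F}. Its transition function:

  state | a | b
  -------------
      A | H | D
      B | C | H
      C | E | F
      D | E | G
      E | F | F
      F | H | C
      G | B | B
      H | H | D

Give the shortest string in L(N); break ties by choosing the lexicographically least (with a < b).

A breadth-first search from A reaches an accepting state first via the path A → D → E → F on input baa.
No string of length < 3 is accepted (BFS exhausts all shorter strings without reaching an accepting state), and baa is the lexicographically least accepting string of length 3.

baa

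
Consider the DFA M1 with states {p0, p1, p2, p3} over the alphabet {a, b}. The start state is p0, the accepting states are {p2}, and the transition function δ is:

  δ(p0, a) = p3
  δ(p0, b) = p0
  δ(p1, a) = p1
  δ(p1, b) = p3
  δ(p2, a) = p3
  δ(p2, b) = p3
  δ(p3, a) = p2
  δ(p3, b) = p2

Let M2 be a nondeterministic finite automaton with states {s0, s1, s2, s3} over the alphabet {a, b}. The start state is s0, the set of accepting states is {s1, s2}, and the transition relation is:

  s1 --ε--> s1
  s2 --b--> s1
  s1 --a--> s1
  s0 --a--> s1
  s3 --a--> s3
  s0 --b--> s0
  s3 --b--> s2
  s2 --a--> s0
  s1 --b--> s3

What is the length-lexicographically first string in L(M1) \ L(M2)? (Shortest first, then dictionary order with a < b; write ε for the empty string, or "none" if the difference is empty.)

ab

The string ab is accepted by M1 but not by M2.
No shorter string lies in the difference, and ab is the lexicographically first length-2 string in L(M1) \ L(M2).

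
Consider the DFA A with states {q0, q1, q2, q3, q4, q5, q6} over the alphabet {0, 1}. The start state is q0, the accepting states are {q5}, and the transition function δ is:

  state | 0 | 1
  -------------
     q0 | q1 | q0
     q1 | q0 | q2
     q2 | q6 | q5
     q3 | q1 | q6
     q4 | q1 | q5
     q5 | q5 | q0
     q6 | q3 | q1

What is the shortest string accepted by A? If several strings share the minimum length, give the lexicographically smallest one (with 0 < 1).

011

A breadth-first search from q0 reaches an accepting state first via the path q0 → q1 → q2 → q5 on input 011.
No string of length < 3 is accepted (BFS exhausts all shorter strings without reaching an accepting state), and 011 is the lexicographically least accepting string of length 3.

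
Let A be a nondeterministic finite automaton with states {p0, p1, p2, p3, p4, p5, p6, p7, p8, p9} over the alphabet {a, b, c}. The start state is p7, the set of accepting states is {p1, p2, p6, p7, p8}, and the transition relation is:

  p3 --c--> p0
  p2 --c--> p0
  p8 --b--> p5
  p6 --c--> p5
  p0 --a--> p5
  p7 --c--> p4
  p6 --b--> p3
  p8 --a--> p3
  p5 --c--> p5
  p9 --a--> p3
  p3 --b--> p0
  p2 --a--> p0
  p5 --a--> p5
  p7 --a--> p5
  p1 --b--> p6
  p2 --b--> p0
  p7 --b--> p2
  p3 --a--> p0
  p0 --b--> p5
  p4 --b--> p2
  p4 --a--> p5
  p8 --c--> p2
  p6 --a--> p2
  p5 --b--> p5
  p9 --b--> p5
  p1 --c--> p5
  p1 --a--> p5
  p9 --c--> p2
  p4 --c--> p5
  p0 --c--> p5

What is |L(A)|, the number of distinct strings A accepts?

The useful subgraph on states {p2, p4, p7} is acyclic, so L(A) is finite; the longest accepting path visits 3 useful states, giving maximum string length 2.
Counting accepting paths from p7 by length: 1 of length 0, 1 of length 1, 1 of length 2. Total 3.

3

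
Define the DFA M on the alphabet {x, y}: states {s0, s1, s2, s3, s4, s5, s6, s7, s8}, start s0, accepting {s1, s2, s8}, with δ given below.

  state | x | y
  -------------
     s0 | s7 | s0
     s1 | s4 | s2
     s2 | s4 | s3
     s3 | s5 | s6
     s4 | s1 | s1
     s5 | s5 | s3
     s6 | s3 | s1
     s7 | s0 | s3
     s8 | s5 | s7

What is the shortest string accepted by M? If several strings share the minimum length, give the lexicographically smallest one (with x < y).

xyyy

A breadth-first search from s0 reaches an accepting state first via the path s0 → s7 → s3 → s6 → s1 on input xyyy.
No string of length < 4 is accepted (BFS exhausts all shorter strings without reaching an accepting state), and xyyy is the lexicographically least accepting string of length 4.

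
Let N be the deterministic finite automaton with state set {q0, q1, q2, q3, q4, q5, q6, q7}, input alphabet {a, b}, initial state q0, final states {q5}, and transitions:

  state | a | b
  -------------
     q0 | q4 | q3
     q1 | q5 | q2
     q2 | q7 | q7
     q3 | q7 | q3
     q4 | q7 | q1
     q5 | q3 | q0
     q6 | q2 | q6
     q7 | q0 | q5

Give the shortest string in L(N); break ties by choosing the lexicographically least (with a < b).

aab

A breadth-first search from q0 reaches an accepting state first via the path q0 → q4 → q7 → q5 on input aab.
No string of length < 3 is accepted (BFS exhausts all shorter strings without reaching an accepting state), and aab is the lexicographically least accepting string of length 3.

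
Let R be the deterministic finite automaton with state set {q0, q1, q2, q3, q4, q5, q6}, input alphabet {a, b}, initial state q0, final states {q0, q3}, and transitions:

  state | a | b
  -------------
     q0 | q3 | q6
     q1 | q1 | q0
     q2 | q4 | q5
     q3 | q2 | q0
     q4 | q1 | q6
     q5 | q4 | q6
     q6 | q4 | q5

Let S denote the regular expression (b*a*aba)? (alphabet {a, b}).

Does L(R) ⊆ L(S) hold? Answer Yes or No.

No

The string a is in L(R) but not in L(S).
So L(R) ⊄ L(S).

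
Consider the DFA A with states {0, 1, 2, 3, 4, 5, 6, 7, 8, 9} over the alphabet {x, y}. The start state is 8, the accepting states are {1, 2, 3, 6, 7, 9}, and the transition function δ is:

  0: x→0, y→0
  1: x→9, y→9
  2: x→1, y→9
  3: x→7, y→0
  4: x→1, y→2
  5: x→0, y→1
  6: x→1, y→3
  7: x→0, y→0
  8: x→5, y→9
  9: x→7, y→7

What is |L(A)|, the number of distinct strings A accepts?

The useful subgraph on states {1, 5, 7, 8, 9} is acyclic, so L(A) is finite; the longest accepting path visits 5 useful states, giving maximum string length 4.
Counting accepting paths from 8 by length: 1 of length 1, 3 of length 2, 2 of length 3, 4 of length 4. Total 10.

10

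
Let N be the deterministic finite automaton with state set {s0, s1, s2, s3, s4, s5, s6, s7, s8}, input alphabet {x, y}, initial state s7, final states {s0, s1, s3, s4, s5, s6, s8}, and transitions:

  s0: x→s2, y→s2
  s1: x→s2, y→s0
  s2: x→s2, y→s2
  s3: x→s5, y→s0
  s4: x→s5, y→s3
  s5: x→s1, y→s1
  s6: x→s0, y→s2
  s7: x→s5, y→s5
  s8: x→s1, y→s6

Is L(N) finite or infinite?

The useful states (reachable from s7 and able to reach an accepting state) are {s0, s1, s5, s7}.
Restricted to these states the transition graph has no cycle, so every accepting path has bounded length and L is finite.

finite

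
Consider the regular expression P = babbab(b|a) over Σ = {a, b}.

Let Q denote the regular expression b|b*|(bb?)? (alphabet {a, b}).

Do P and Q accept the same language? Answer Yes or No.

The string babbaba is accepted by P but rejected by Q.
So L(P) ≠ L(Q).

No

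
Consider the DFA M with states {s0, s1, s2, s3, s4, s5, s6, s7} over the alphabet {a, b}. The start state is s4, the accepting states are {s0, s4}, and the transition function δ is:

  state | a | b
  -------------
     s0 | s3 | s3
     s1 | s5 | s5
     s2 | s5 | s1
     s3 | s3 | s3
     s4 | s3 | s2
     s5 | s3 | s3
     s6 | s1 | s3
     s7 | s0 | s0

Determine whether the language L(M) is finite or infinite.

finite

The useful states (reachable from s4 and able to reach an accepting state) are {s4}.
Restricted to these states the transition graph has no cycle, so every accepting path has bounded length and L is finite.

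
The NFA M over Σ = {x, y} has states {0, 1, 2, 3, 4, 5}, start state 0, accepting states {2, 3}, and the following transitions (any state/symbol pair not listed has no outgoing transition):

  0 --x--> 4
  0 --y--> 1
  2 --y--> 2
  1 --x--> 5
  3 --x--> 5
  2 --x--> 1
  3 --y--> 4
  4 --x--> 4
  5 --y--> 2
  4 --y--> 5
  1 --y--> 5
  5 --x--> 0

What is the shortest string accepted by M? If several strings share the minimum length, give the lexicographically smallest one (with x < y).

xyy

A breadth-first search from 0 reaches an accepting state first via the path 0 → 4 → 5 → 2 on input xyy.
No string of length < 3 is accepted (BFS exhausts all shorter strings without reaching an accepting state), and xyy is the lexicographically least accepting string of length 3.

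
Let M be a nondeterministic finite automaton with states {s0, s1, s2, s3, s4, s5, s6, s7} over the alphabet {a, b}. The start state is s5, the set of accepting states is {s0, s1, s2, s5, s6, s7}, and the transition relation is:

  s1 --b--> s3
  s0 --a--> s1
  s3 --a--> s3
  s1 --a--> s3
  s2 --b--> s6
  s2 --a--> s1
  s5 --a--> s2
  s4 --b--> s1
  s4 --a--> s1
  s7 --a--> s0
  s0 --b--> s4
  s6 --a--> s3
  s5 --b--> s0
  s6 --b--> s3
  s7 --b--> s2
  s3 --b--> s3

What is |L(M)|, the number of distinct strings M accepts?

8

The useful subgraph on states {s0, s1, s2, s4, s5, s6} is acyclic, so L(M) is finite; the longest accepting path visits 4 useful states, giving maximum string length 3.
Counting accepting paths from s5 by length: 1 of length 0, 2 of length 1, 3 of length 2, 2 of length 3. Total 8.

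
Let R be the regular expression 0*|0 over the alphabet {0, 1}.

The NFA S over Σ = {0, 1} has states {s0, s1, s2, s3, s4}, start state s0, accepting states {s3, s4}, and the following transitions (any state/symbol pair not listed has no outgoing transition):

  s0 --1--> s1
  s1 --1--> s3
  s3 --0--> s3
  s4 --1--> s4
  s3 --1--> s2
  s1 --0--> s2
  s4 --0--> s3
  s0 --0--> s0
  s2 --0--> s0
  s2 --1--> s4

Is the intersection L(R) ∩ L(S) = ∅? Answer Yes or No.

Converting the expression R to a DFA (subset construction, then merging equivalent states) gives the minimal DFA with states {r0, r1}, start state r0, accepting states {r0} and transitions r0: 0→r0, 1→r1; r1: 0→r1, 1→r1.
Exploring the product automaton R × S from the start pair (r0, s0), following both machines on each input symbol, reaches 6 state pairs: (r0, s0), (r1, s1), (r1, s2), (r1, s3), (r1, s0), (r1, s4).
R accepts in {r0} and S accepts in {s3, s4}; no reachable pair has both components accepting, so no string drives both machines to acceptance simultaneously and L(R) ∩ L(S) = ∅.
So no string is accepted by both, and the intersection is empty.

Yes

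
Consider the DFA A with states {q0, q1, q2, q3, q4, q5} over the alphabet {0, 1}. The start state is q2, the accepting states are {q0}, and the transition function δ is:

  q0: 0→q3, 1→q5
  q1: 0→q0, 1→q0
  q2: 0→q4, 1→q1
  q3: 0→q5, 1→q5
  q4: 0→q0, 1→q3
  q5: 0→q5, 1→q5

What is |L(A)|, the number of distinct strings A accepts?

3

The useful subgraph on states {q0, q1, q2, q4} is acyclic, so L(A) is finite; the longest accepting path visits 3 useful states, giving maximum string length 2.
Counting accepting paths from q2 by length: 3 of length 2. Total 3.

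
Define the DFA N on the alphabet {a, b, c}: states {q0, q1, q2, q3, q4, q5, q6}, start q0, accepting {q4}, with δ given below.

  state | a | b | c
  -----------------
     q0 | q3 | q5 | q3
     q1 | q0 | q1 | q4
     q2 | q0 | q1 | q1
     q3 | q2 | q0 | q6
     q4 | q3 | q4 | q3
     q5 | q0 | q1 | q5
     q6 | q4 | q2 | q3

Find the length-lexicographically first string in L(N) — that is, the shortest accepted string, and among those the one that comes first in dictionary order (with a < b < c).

A breadth-first search from q0 reaches an accepting state first via the path q0 → q3 → q6 → q4 on input aca.
No string of length < 3 is accepted (BFS exhausts all shorter strings without reaching an accepting state), and aca is the lexicographically least accepting string of length 3.

aca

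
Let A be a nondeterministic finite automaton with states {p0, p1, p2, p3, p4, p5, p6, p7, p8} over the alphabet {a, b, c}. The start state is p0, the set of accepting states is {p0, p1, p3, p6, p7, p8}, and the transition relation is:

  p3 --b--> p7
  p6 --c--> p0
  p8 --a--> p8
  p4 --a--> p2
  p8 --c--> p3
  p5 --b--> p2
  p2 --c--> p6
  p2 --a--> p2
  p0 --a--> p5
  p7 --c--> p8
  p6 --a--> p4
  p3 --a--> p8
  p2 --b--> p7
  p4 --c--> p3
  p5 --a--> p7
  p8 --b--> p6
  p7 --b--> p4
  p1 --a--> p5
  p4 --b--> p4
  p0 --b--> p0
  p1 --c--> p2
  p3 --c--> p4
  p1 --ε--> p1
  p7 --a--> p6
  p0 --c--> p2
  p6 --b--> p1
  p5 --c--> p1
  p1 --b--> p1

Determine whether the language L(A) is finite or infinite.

State p0 is reachable from the start and can reach an accepting state, and it lies on the cycle p0 → p0.
Traversing that cycle any number of times yields accepted strings of unbounded length, so the language is infinite.

infinite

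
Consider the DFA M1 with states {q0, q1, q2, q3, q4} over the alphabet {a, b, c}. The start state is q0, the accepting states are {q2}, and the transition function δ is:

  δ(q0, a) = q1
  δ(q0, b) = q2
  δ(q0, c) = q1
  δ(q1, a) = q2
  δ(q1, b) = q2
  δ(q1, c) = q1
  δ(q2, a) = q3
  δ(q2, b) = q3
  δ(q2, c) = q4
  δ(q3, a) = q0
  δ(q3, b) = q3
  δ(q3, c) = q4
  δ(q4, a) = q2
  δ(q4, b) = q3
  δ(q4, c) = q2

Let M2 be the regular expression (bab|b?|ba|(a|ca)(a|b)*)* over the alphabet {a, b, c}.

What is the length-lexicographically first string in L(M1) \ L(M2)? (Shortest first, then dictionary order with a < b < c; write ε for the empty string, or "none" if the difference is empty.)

cb

The string cb is accepted by M1 but not by M2.
No shorter string lies in the difference, and cb is the lexicographically first length-2 string in L(M1) \ L(M2).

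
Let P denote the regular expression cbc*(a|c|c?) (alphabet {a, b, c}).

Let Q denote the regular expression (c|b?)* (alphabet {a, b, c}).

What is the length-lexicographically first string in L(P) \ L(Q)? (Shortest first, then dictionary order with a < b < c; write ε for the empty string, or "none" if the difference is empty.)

cba

The string cba is accepted by P but not by Q.
No shorter string lies in the difference, and cba is the lexicographically first length-3 string in L(P) \ L(Q).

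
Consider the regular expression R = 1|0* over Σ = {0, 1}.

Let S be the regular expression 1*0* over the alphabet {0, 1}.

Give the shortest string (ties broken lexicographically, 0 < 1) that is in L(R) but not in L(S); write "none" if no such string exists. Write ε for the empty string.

none

Converting the expression R to a DFA (subset construction, then merging equivalent states) gives the minimal DFA with states {r0, r1, r2, r3}, start state r0, accepting states {r0, r1, r2} and transitions r0: 0→r1, 1→r2; r1: 0→r1, 1→r3; r2: 0→r3, 1→r3; r3: 0→r3, 1→r3.
Converting the expression S to a DFA (subset construction, then merging equivalent states) gives the minimal DFA with states {s0, s1, s2}, start state s0, accepting states {s0, s1} and transitions s0: 0→s1, 1→s0; s1: 0→s1, 1→s2; s2: 0→s2, 1→s2.
Exploring the product automaton R × S from the start pair (r0, s0), following both machines on each input symbol, reaches 6 state pairs: (r0, s0), (r1, s1), (r2, s0), (r3, s2), (r3, s1), (r3, s0).
R accepts in {r0, r1, r2} and S accepts in {s0, s1}. The reachable pairs whose R-component is accepting are (r0, s0), (r1, s1), (r2, s0); in each of them the S-component is accepting too, so the product for L(R) \ L(S) (R-component accepting, S-component rejecting) has no reachable accepting pair and the difference is empty.
So every string accepted by R is also accepted by S: L(R) \ L(S) = ∅ and there is no such string.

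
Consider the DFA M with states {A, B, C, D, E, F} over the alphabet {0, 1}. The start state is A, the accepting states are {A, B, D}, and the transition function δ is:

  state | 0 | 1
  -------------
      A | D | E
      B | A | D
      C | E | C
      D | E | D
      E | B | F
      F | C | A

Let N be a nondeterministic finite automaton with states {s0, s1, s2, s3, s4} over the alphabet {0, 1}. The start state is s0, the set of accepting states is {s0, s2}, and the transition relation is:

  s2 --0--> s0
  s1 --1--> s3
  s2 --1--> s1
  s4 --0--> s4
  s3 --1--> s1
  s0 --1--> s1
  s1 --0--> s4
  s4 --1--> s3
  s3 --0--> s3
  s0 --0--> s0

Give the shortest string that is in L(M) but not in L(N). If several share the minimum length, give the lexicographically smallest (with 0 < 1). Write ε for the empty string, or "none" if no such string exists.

01

The string 01 is accepted by M but not by N.
No shorter string lies in the difference, and 01 is the lexicographically first length-2 string in L(M) \ L(N).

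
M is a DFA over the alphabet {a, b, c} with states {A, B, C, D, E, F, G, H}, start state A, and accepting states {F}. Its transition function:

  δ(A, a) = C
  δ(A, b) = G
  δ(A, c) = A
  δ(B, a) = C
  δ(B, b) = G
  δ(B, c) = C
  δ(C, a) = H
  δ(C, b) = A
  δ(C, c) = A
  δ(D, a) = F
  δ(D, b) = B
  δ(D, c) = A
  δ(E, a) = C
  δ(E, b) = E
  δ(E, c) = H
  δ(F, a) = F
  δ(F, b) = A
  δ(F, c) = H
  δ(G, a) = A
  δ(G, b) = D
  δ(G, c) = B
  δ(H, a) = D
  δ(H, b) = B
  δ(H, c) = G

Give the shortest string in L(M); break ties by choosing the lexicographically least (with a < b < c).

A breadth-first search from A reaches an accepting state first via the path A → G → D → F on input bba.
No string of length < 3 is accepted (BFS exhausts all shorter strings without reaching an accepting state), and bba is the lexicographically least accepting string of length 3.

bba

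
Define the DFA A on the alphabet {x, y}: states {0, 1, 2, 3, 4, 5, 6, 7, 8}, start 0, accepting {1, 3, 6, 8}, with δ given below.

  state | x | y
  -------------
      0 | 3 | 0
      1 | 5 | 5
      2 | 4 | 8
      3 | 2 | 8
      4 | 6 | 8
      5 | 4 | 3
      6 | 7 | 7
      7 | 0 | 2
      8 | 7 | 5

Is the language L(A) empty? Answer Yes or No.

No

The string x is accepted: the run 0 → 3 ends in the accepting state 3.
Since at least one string is accepted, L(A) is not empty.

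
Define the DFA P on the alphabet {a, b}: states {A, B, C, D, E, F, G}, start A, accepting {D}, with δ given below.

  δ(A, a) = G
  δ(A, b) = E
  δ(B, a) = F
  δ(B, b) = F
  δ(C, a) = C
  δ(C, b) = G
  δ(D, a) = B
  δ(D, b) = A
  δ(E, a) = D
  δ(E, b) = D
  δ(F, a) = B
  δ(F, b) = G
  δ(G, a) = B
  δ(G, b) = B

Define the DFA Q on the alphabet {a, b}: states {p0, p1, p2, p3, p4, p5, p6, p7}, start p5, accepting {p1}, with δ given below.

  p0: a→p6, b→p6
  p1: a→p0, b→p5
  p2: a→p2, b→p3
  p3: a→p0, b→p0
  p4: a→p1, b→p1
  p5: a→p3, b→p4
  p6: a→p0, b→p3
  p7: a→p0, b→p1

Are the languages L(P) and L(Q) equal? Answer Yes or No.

Exploring the product automaton P × Q from the start pair (A, p5), following both machines on each input symbol, reaches 6 state pairs: (A, p5), (G, p3), (E, p4), (B, p0), (D, p1), (F, p6).
P accepts in {D} and Q accepts in {p1}. In every reachable pair the two components are either both accepting — (D, p1) — or both non-accepting, so no string is accepted by exactly one of the machines: L(P) \ L(Q) and L(Q) \ L(P) are both empty.
Hence every string is accepted by P iff it is accepted by Q, and the two languages coincide.

Yes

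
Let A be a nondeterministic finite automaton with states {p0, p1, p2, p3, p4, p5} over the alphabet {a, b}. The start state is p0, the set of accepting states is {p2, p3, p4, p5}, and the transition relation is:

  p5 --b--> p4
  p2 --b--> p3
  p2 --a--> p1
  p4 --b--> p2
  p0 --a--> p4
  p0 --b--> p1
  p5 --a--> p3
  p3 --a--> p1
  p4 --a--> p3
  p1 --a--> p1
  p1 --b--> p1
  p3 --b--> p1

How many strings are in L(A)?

4

The useful subgraph on states {p0, p2, p3, p4} is acyclic, so L(A) is finite; the longest accepting path visits 4 useful states, giving maximum string length 3.
Counting accepting paths from p0 by length: 1 of length 1, 2 of length 2, 1 of length 3. Total 4.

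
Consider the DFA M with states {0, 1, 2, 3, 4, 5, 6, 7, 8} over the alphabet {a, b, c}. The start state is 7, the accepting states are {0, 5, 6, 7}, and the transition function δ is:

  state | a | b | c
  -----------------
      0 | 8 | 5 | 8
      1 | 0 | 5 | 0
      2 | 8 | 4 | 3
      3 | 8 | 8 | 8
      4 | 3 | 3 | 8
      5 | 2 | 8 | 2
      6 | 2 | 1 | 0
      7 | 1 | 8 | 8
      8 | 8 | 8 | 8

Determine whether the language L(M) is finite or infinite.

finite

The useful states (reachable from 7 and able to reach an accepting state) are {0, 1, 5, 7}.
Restricted to these states the transition graph has no cycle, so every accepting path has bounded length and L is finite.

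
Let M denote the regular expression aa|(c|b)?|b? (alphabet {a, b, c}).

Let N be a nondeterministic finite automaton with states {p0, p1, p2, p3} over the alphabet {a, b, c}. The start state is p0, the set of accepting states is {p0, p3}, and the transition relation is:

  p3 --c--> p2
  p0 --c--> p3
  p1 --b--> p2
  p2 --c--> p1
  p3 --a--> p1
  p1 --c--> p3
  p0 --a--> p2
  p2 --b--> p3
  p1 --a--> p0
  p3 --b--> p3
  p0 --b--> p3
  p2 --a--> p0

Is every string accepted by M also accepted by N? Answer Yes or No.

Yes

Converting the expression M to a DFA (subset construction, then merging equivalent states) gives the minimal DFA with states {m0, m1, m2, m3}, start state m0, accepting states {m0, m2} and transitions m0: a→m1, b→m2, c→m2; m1: a→m2, b→m3, c→m3; m2: a→m3, b→m3, c→m3; m3: a→m3, b→m3, c→m3.
Exploring the product automaton M × N from the start pair (m0, p0), following both machines on each input symbol, reaches 8 state pairs: (m0, p0), (m1, p2), (m2, p3), (m2, p0), (m3, p3), (m3, p1), (m3, p2), (m3, p0).
M accepts in {m0, m2} and N accepts in {p0, p3}. The reachable pairs whose M-component is accepting are (m0, p0), (m2, p3), (m2, p0); in each of them the N-component is accepting too, so the product for L(M) \ L(N) (M-component accepting, N-component rejecting) has no reachable accepting pair and the difference is empty.
Hence every string in L(M) is also in L(N).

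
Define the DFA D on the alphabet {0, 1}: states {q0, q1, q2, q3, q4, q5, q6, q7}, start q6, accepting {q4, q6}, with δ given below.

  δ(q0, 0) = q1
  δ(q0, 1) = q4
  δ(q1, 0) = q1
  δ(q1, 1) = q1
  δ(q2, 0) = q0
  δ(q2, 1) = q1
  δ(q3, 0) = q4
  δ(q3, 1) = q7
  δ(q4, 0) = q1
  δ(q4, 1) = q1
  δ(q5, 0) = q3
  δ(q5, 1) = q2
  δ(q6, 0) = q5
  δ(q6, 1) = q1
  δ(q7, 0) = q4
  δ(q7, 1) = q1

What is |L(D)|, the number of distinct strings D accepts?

The useful subgraph on states {q0, q2, q3, q4, q5, q6, q7} is acyclic, so L(D) is finite; the longest accepting path visits 5 useful states, giving maximum string length 4.
Counting accepting paths from q6 by length: 1 of length 0, 1 of length 3, 2 of length 4. Total 4.

4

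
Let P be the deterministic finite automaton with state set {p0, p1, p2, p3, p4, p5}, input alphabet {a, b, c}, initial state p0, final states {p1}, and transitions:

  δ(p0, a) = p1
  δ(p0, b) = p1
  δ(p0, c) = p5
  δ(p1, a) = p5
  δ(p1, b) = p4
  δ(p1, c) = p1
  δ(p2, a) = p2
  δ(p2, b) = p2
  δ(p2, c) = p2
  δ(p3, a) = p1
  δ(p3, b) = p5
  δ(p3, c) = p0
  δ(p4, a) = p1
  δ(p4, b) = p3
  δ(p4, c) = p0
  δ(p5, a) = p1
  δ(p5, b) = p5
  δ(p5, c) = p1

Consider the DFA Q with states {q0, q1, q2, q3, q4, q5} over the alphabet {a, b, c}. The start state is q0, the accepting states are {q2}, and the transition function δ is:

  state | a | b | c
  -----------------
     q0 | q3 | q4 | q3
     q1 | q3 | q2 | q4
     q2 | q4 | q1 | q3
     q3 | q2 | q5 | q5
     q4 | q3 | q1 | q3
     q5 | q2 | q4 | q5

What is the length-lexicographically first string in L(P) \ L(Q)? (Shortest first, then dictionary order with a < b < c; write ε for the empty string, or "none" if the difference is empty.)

The string a is accepted by P but not by Q.
No shorter string lies in the difference, and a is the lexicographically first length-1 string in L(P) \ L(Q).

a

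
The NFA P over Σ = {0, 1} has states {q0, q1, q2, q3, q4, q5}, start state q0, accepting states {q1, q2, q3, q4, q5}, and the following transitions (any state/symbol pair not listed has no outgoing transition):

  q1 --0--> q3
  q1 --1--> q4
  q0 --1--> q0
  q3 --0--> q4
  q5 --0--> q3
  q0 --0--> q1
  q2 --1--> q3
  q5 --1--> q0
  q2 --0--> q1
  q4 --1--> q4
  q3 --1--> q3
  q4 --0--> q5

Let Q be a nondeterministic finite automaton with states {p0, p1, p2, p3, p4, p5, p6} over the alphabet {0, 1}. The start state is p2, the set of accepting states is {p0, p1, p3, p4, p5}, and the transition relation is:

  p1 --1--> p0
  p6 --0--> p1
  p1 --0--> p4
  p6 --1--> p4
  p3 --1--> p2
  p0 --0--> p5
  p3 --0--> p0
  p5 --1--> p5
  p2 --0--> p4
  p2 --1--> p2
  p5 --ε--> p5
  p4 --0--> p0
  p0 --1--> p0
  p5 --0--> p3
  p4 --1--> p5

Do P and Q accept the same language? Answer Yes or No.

Exploring the product automaton P × Q from the start pair (q0, p2), following both machines on each input symbol, reaches 5 state pairs: (q0, p2), (q1, p4), (q3, p0), (q4, p5), (q5, p3).
P accepts in {q1, q2, q3, q4, q5} and Q accepts in {p0, p1, p3, p4, p5}. In every reachable pair the two components are either both accepting — (q1, p4), (q3, p0), (q4, p5), (q5, p3) — or both non-accepting, so no string is accepted by exactly one of the machines: L(P) \ L(Q) and L(Q) \ L(P) are both empty.
Hence every string is accepted by P iff it is accepted by Q, and the two languages coincide.

Yes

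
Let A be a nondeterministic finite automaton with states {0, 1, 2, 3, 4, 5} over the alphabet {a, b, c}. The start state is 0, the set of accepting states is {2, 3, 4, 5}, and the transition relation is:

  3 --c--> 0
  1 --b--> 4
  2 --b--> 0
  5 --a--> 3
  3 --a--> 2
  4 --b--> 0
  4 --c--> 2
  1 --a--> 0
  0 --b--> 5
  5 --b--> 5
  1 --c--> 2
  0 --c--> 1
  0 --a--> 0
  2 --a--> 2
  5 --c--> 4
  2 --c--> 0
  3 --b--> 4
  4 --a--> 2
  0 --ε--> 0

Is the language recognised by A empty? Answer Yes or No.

No

The string b is accepted: the run 0 → 5 ends in the accepting state 5.
Since at least one string is accepted, L(A) is not empty.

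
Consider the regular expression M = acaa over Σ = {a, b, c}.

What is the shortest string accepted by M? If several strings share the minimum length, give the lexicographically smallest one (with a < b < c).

acaa

By inspection of the expression, no string of length less than 4 matches, and acaa is the lexicographically first match of length 4.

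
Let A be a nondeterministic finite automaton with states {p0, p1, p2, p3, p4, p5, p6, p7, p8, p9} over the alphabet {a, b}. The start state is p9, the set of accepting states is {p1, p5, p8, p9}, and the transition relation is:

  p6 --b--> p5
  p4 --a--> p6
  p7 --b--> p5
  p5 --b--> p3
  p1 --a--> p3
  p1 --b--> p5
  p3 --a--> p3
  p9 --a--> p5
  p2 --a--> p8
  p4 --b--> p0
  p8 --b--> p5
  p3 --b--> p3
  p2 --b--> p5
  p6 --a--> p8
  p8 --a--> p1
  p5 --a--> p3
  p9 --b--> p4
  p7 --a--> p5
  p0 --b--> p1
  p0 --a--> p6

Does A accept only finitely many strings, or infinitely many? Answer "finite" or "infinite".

finite

The useful states (reachable from p9 and able to reach an accepting state) are {p0, p1, p4, p5, p6, p8, p9}.
Restricted to these states the transition graph has no cycle, so every accepting path has bounded length and L is finite.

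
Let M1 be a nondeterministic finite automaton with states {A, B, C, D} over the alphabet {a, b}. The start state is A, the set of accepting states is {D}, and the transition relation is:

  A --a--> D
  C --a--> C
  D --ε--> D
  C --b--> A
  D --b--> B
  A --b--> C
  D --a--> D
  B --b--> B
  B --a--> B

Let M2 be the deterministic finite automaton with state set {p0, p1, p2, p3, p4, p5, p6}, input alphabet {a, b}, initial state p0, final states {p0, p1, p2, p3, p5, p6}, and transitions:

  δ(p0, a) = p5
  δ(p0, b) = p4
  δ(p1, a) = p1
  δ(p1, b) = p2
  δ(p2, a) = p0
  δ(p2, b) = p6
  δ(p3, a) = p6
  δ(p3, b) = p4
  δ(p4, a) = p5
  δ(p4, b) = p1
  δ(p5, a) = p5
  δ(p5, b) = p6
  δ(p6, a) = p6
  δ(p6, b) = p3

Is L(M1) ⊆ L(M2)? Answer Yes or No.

Yes

Exploring the product automaton M1 × M2 from the start pair (A, p0), following both machines on each input symbol, reaches 24 state pairs: (A, p0), (D, p5), (C, p4), (B, p6), (C, p5), (A, p1), (B, p3), (A, p6), (D, p1), (C, p2), (B, p4), (D, p6), (C, p3), (B, p2), (C, p0), (B, p5), (B, p1), (C, p6), (A, p4), (B, p0), (A, p3), (C, p1), (A, p2), (D, p0).
M1 accepts in {D} and M2 accepts in {p0, p1, p2, p3, p5, p6}. The reachable pairs whose M1-component is accepting are (D, p5), (D, p1), (D, p6), (D, p0); in each of them the M2-component is accepting too, so the product for L(M1) \ L(M2) (M1-component accepting, M2-component rejecting) has no reachable accepting pair and the difference is empty.
Hence every string in L(M1) is also in L(M2).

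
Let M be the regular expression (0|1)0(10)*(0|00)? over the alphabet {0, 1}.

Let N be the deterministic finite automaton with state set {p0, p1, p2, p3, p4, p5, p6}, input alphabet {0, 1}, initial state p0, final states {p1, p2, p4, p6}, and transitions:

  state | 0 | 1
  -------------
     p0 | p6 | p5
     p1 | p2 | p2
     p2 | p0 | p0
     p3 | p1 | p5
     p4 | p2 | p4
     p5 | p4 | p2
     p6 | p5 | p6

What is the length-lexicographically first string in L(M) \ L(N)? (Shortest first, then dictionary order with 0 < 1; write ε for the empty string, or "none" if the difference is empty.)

00

The string 00 is accepted by M but not by N.
No shorter string lies in the difference, and 00 is the lexicographically first length-2 string in L(M) \ L(N).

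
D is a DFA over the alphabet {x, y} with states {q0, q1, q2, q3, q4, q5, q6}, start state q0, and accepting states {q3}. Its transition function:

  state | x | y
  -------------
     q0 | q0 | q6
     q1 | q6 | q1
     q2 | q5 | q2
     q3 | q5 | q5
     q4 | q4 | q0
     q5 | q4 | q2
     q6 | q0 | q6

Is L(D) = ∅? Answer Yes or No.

Yes

The states reachable from the start state are {q0, q6}.
None of the accepting states {q3} is reachable, so no string is accepted and L(D) = ∅.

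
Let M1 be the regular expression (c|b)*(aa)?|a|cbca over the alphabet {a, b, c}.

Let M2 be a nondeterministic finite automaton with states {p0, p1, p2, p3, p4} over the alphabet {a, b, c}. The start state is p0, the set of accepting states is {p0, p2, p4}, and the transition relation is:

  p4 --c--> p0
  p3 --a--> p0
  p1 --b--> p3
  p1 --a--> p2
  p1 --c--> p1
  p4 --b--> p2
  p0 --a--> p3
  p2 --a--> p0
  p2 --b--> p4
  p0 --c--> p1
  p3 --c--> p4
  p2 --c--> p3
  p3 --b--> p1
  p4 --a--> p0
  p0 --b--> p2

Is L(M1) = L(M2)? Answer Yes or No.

No

The string a is accepted by M1 but rejected by M2.
So L(M1) ≠ L(M2).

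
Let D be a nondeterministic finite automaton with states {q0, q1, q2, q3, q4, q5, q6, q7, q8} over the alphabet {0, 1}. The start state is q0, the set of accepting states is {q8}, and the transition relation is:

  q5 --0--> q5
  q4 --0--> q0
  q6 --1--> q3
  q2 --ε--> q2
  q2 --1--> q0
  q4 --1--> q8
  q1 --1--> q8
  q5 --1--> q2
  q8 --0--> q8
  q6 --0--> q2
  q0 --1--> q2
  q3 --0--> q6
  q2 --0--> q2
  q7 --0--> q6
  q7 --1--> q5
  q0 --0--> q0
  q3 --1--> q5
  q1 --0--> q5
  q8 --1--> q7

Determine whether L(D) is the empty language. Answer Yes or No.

Yes

The states reachable from the start state are {q0, q2}.
None of the accepting states {q8} is reachable, so no string is accepted and L(D) = ∅.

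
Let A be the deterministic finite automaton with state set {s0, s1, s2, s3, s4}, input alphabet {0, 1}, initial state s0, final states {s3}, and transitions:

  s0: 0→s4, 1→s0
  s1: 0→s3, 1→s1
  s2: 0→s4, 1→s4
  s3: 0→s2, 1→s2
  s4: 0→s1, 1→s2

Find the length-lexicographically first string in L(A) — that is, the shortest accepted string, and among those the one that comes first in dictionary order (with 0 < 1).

000

A breadth-first search from s0 reaches an accepting state first via the path s0 → s4 → s1 → s3 on input 000.
No string of length < 3 is accepted (BFS exhausts all shorter strings without reaching an accepting state), and 000 is the lexicographically least accepting string of length 3.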